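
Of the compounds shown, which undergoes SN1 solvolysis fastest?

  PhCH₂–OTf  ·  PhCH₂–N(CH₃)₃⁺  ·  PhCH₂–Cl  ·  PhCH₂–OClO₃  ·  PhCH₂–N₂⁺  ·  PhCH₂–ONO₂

PhCH₂–N₂⁺

Same R in every case — rank the leaving groups.
A good leaving group is a weak base: the lower the pKₐ of its conjugate acid, the more readily it departs.
PhCH₂–N₂⁺ loses N₂: no meaningful conjugate acid; N₂ departs as an exceptionally stable neutral molecule
PhCH₂–OTf loses OTf⁻: pKₐ(CF₃SO₃H (triflic acid)) ≈ -14
PhCH₂–OClO₃ loses ClO₄⁻: pKₐ(HClO₄) ≈ -10
PhCH₂–Cl loses Cl⁻: pKₐ(HCl) ≈ -7
PhCH₂–ONO₂ loses NO₃⁻: pKₐ(HNO₃) ≈ -1.3
PhCH₂–N(CH₃)₃⁺ loses NR'₃: pKₐ(R'₃NH⁺) ≈ 10.7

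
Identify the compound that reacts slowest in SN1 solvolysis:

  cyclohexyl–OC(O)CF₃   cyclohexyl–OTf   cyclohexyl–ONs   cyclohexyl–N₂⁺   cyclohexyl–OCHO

cyclohexyl–OCHO

The skeletons are identical, so relative rate is governed entirely by leaving-group ability.
A good leaving group is a weak base: the lower the pKₐ of its conjugate acid, the more readily it departs.
cyclohexyl–N₂⁺ loses N₂: no meaningful conjugate acid; N₂ departs as an exceptionally stable neutral molecule
cyclohexyl–OTf loses OTf⁻: pKₐ(CF₃SO₃H (triflic acid)) ≈ -14
cyclohexyl–ONs loses ONs⁻: pKₐ(p-O₂NC₆H₄SO₃H) ≈ -3.5
cyclohexyl–OC(O)CF₃ loses CF₃COO⁻: pKₐ(CF₃COOH) ≈ 0.2
cyclohexyl–OCHO loses HCOO⁻: pKₐ(HCOOH) ≈ 3.8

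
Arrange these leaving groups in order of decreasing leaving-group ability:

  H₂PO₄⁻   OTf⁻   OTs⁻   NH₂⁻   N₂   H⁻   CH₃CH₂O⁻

The more stable X⁻ (or X) is on its own — i.e. the weaker a base it is — the better a leaving group it makes.
N₂: no meaningful conjugate acid; N₂ departs as an exceptionally stable neutral molecule
OTf⁻: pKₐ(CF₃SO₃H (triflic acid)) ≈ -14
OTs⁻: pKₐ(p-CH₃C₆H₄SO₃H (TsOH)) ≈ -2.8
H₂PO₄⁻: pKₐ(H₃PO₄) ≈ 2.1
CH₃CH₂O⁻: pKₐ(CH₃CH₂OH) ≈ 16
H⁻: pKₐ(H₂) ≈ 36
NH₂⁻: pKₐ(NH₃) ≈ 38

N₂ > OTf⁻ > OTs⁻ > H₂PO₄⁻ > CH₃CH₂O⁻ > H⁻ > NH₂⁻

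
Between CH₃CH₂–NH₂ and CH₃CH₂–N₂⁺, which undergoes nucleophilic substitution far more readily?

From CH₃CH₂–NH₂ the departing group would be NH₂⁻ (pKₐ(NH₃) ≈ 38). Extremely strong base; never a leaving group.
From CH₃CH₂–N₂⁺ the leaving group is N₂ (no meaningful conjugate acid; N₂ departs as an exceptionally stable neutral molecule).
(In practice CH₃CH₂–N₂⁺ is made from CH₃CH₂–NH₂ by diazotisation (NaNO₂ / HCl, 0 °C), generating a diazonium salt that expels N₂.)

CH₃CH₂–N₂⁺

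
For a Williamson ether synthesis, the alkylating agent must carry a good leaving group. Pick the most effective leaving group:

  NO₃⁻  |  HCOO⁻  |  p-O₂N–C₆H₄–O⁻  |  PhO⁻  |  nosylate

nosylate

nosylate: pKₐ(p-O₂NC₆H₄SO₃H) ≈ -3.5
NO₃⁻: pKₐ(HNO₃) ≈ -1.3
HCOO⁻: pKₐ(HCOOH) ≈ 3.8
p-O₂N–C₆H₄–O⁻: pKₐ(p-nitrophenol) ≈ 7.2
PhO⁻: pKₐ(C₆H₅OH (phenol)) ≈ 10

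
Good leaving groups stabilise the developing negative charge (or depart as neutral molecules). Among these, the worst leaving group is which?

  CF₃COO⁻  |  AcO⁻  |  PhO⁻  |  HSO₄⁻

HSO₄⁻: pKₐ(H₂SO₄) ≈ -3
CF₃COO⁻: pKₐ(CF₃COOH) ≈ 0.2
AcO⁻: pKₐ(CH₃COOH) ≈ 4.8
PhO⁻: pKₐ(C₆H₅OH (phenol)) ≈ 10

PhO⁻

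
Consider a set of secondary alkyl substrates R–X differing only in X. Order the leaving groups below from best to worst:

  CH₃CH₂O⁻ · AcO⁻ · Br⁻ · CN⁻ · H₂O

Rank by basicity of the departing species: weakest base leaves most easily.
Br⁻: pKₐ(HBr) ≈ -9
H₂O: pKₐ(H₃O⁺) ≈ -1.7
AcO⁻: pKₐ(CH₃COOH) ≈ 4.8
CN⁻: pKₐ(HCN) ≈ 9.2
CH₃CH₂O⁻: pKₐ(CH₃CH₂OH) ≈ 16

Br⁻ > H₂O > AcO⁻ > CN⁻ > CH₃CH₂O⁻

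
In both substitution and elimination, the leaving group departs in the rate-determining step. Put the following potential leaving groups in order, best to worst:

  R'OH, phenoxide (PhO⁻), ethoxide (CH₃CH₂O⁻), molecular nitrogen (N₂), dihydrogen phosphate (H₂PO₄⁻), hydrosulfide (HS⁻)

molecular nitrogen (N₂) > R'OH > dihydrogen phosphate (H₂PO₄⁻) > hydrosulfide (HS⁻) > phenoxide (PhO⁻) > ethoxide (CH₃CH₂O⁻)

Rank by basicity of the departing species: weakest base leaves most easily.
molecular nitrogen (N₂): no meaningful conjugate acid; N₂ departs as an exceptionally stable neutral molecule
R'OH: pKₐ(R'OH₂⁺) ≈ -2.4
dihydrogen phosphate (H₂PO₄⁻): pKₐ(H₃PO₄) ≈ 2.1
hydrosulfide (HS⁻): pKₐ(H₂S) ≈ 7
phenoxide (PhO⁻): pKₐ(C₆H₅OH (phenol)) ≈ 10
ethoxide (CH₃CH₂O⁻): pKₐ(CH₃CH₂OH) ≈ 16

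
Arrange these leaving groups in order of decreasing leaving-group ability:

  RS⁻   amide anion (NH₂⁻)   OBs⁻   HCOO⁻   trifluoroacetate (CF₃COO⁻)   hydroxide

OBs⁻: pKₐ(p-BrC₆H₄SO₃H) ≈ -2.8
trifluoroacetate (CF₃COO⁻): pKₐ(CF₃COOH) ≈ 0.2 — strongly electron-withdrawing CF₃ stabilises the carboxylate
HCOO⁻: pKₐ(HCOOH) ≈ 3.8 — resonance-stabilised carboxylate
RS⁻: pKₐ(RSH (a thiol)) ≈ 10.5 — moderately basic; rarely leaves without activation
hydroxide: pKₐ(H₂O) ≈ 15.7
amide anion (NH₂⁻): pKₐ(NH₃) ≈ 38

OBs⁻ > trifluoroacetate (CF₃COO⁻) > HCOO⁻ > RS⁻ > hydroxide > amide anion (NH₂⁻)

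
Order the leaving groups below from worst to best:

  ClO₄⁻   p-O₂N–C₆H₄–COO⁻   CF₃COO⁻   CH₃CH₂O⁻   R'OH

ClO₄⁻: pKₐ(HClO₄) ≈ -10
R'OH: pKₐ(R'OH₂⁺) ≈ -2.4
CF₃COO⁻: pKₐ(CF₃COOH) ≈ 0.2 — strongly electron-withdrawing CF₃ stabilises the carboxylate
p-O₂N–C₆H₄–COO⁻: pKₐ(p-nitrobenzoic acid) ≈ 3.4 — electron-withdrawing nitro group stabilises the carboxylate
CH₃CH₂O⁻: pKₐ(CH₃CH₂OH) ≈ 16
Reversing gives the worst-to-best order requested.

CH₃CH₂O⁻ < p-O₂N–C₆H₄–COO⁻ < CF₃COO⁻ < R'OH < ClO₄⁻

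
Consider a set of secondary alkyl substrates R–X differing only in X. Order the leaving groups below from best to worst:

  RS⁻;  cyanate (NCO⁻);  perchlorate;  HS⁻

perchlorate > cyanate (NCO⁻) > HS⁻ > RS⁻

The more stable X⁻ (or X) is on its own — i.e. the weaker a base it is — the better a leaving group it makes.
perchlorate: pKₐ(HClO₄) ≈ -10
cyanate (NCO⁻): pKₐ(HOCN) ≈ 3.5
HS⁻: pKₐ(H₂S) ≈ 7
RS⁻: pKₐ(RSH (a thiol)) ≈ 10.5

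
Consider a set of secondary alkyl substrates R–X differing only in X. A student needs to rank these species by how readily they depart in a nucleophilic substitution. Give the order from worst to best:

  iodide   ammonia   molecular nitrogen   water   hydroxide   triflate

hydroxide < ammonia < water < iodide < triflate < molecular nitrogen

The more stable X⁻ (or X) is on its own — i.e. the weaker a base it is — the better a leaving group it makes.
molecular nitrogen: no meaningful conjugate acid; N₂ departs as an exceptionally stable neutral molecule
triflate: pKₐ(CF₃SO₃H (triflic acid)) ≈ -14 — charge spread over three oxygens and a CF₃ group; the premier leaving group in synthesis
iodide: pKₐ(HI) ≈ -10 — large, highly polarisable; very weak base
water: pKₐ(H₃O⁺) ≈ -1.7 — neutral; leaves from a protonated alcohol (R–OH₂⁺)
ammonia: pKₐ(NH₄⁺) ≈ 9.2
hydroxide: pKₐ(H₂O) ≈ 15.7 — strong base; essentially never leaves without prior activation
Listed from poorest to best leaving group as asked.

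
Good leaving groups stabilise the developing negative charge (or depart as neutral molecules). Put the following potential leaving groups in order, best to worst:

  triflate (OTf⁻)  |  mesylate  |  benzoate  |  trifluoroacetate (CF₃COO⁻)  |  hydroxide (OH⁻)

A good leaving group is a weak base: the lower the pKₐ of its conjugate acid, the more readily it departs.
triflate (OTf⁻): pKₐ(CF₃SO₃H (triflic acid)) ≈ -14 — charge spread over three oxygens and a CF₃ group; the premier leaving group in synthesis
mesylate: pKₐ(CH₃SO₃H (MsOH)) ≈ -1.9 — resonance-delocalised alkanesulfonate
trifluoroacetate (CF₃COO⁻): pKₐ(CF₃COOH) ≈ 0.2 — strongly electron-withdrawing CF₃ stabilises the carboxylate
benzoate: pKₐ(C₆H₅COOH) ≈ 4.2
hydroxide (OH⁻): pKₐ(H₂O) ≈ 15.7 — strong base; essentially never leaves without prior activation

triflate (OTf⁻) > mesylate > trifluoroacetate (CF₃COO⁻) > benzoate > hydroxide (OH⁻)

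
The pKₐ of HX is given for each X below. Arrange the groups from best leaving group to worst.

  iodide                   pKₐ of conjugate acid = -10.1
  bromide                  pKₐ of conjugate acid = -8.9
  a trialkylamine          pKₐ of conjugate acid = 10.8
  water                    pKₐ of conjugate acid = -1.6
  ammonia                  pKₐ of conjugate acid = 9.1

iodide > bromide > water > ammonia > a trialkylamine

Lower conjugate-acid pKₐ ⇒ weaker base ⇒ better leaving group.
Sorting by the given values: iodide (-10.1), bromide (-8.9), water (-1.6), ammonia (9.1), a trialkylamine (10.8).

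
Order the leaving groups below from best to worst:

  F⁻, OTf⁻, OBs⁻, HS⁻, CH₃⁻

Rank by basicity of the departing species: weakest base leaves most easily.
OTf⁻: pKₐ(CF₃SO₃H (triflic acid)) ≈ -14
OBs⁻: pKₐ(p-BrC₆H₄SO₃H) ≈ -2.8
F⁻: pKₐ(HF) ≈ 3.2
HS⁻: pKₐ(H₂S) ≈ 7
CH₃⁻: pKₐ(CH₄) ≈ 48

OTf⁻ > OBs⁻ > F⁻ > HS⁻ > CH₃⁻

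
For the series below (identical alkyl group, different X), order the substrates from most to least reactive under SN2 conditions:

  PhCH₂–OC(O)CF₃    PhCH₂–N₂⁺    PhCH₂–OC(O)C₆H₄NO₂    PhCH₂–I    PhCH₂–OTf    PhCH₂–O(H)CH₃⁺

Identical carbon frameworks mean the comparison reduces to leaving-group quality.
The more stable X⁻ (or X) is on its own — i.e. the weaker a base it is — the better a leaving group it makes.
PhCH₂–N₂⁺ loses N₂: no meaningful conjugate acid; N₂ departs as an exceptionally stable neutral molecule
PhCH₂–OTf loses OTf⁻: pKₐ(CF₃SO₃H (triflic acid)) ≈ -14
PhCH₂–I loses I⁻: pKₐ(HI) ≈ -10
PhCH₂–O(H)CH₃⁺ loses R'OH: pKₐ(R'OH₂⁺) ≈ -2.4
PhCH₂–OC(O)CF₃ loses CF₃COO⁻: pKₐ(CF₃COOH) ≈ 0.2
PhCH₂–OC(O)C₆H₄NO₂ loses p-O₂N–C₆H₄–COO⁻: pKₐ(p-nitrobenzoic acid) ≈ 3.4

PhCH₂–N₂⁺ > PhCH₂–OTf > PhCH₂–I > PhCH₂–O(H)CH₃⁺ > PhCH₂–OC(O)CF₃ > PhCH₂–OC(O)C₆H₄NO₂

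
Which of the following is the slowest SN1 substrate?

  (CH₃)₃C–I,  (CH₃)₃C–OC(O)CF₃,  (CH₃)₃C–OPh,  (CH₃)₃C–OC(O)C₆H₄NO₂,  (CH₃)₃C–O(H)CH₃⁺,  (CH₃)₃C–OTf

Same R in every case — rank the leaving groups.
A good leaving group is a weak base: the lower the pKₐ of its conjugate acid, the more readily it departs.
(CH₃)₃C–OTf loses OTf⁻: pKₐ(CF₃SO₃H (triflic acid)) ≈ -14
(CH₃)₃C–I loses I⁻: pKₐ(HI) ≈ -10
(CH₃)₃C–O(H)CH₃⁺ loses R'OH: pKₐ(R'OH₂⁺) ≈ -2.4
(CH₃)₃C–OC(O)CF₃ loses CF₃COO⁻: pKₐ(CF₃COOH) ≈ 0.2
(CH₃)₃C–OC(O)C₆H₄NO₂ loses p-O₂N–C₆H₄–COO⁻: pKₐ(p-nitrobenzoic acid) ≈ 3.4
(CH₃)₃C–OPh loses PhO⁻: pKₐ(C₆H₅OH (phenol)) ≈ 10

(CH₃)₃C–OPh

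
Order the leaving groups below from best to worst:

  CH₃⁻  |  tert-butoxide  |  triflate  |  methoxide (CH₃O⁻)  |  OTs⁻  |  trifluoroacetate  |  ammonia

triflate: pKₐ(CF₃SO₃H (triflic acid)) ≈ -14
OTs⁻: pKₐ(p-CH₃C₆H₄SO₃H (TsOH)) ≈ -2.8
trifluoroacetate: pKₐ(CF₃COOH) ≈ 0.2
ammonia: pKₐ(NH₄⁺) ≈ 9.2
methoxide (CH₃O⁻): pKₐ(CH₃OH) ≈ 15.5
tert-butoxide: pKₐ(t-BuOH) ≈ 18
CH₃⁻: pKₐ(CH₄) ≈ 48

triflate > OTs⁻ > trifluoroacetate > ammonia > methoxide (CH₃O⁻) > tert-butoxide > CH₃⁻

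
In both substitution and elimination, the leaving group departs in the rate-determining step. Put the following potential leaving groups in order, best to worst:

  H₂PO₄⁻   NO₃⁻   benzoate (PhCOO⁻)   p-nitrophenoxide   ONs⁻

Rank by basicity of the departing species: weakest base leaves most easily.
ONs⁻: pKₐ(p-O₂NC₆H₄SO₃H) ≈ -3.5 — p-nitro group further stabilises the sulfonate
NO₃⁻: pKₐ(HNO₃) ≈ -1.3 — resonance-delocalised over three oxygens
H₂PO₄⁻: pKₐ(H₃PO₄) ≈ 2.1 — moderate base; biological leaving group after further activation
benzoate (PhCOO⁻): pKₐ(C₆H₅COOH) ≈ 4.2 — aryl carboxylate
p-nitrophenoxide: pKₐ(p-nitrophenol) ≈ 7.2 — nitro group delocalises the charge; the classic chromogenic LG

ONs⁻ > NO₃⁻ > H₂PO₄⁻ > benzoate (PhCOO⁻) > p-nitrophenoxide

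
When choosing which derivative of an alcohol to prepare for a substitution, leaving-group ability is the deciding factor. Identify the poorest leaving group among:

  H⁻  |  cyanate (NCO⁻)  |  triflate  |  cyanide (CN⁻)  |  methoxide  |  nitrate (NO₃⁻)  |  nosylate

A good leaving group is a weak base: the lower the pKₐ of its conjugate acid, the more readily it departs.
triflate: pKₐ(CF₃SO₃H (triflic acid)) ≈ -14
nosylate: pKₐ(p-O₂NC₆H₄SO₃H) ≈ -3.5
nitrate (NO₃⁻): pKₐ(HNO₃) ≈ -1.3
cyanate (NCO⁻): pKₐ(HOCN) ≈ 3.5
cyanide (CN⁻): pKₐ(HCN) ≈ 9.2
methoxide: pKₐ(CH₃OH) ≈ 15.5
H⁻: pKₐ(H₂) ≈ 36

H⁻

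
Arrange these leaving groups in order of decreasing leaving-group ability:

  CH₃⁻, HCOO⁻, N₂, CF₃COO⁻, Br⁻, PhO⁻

N₂ > Br⁻ > CF₃COO⁻ > HCOO⁻ > PhO⁻ > CH₃⁻

A good leaving group is a weak base: the lower the pKₐ of its conjugate acid, the more readily it departs.
N₂: no meaningful conjugate acid; N₂ departs as an exceptionally stable neutral molecule
Br⁻: pKₐ(HBr) ≈ -9
CF₃COO⁻: pKₐ(CF₃COOH) ≈ 0.2
HCOO⁻: pKₐ(HCOOH) ≈ 3.8
PhO⁻: pKₐ(C₆H₅OH (phenol)) ≈ 10
CH₃⁻: pKₐ(CH₄) ≈ 48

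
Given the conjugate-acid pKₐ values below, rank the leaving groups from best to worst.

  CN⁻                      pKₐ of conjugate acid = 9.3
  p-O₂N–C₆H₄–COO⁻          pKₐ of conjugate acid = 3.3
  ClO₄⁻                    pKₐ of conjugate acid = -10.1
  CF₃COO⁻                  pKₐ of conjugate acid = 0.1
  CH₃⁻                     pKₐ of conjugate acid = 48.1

ClO₄⁻ > CF₃COO⁻ > p-O₂N–C₆H₄–COO⁻ > CN⁻ > CH₃⁻

Lower conjugate-acid pKₐ ⇒ weaker base ⇒ better leaving group.
Sorting by the given values: ClO₄⁻ (-10.1), CF₃COO⁻ (0.1), p-O₂N–C₆H₄–COO⁻ (3.3), CN⁻ (9.3), CH₃⁻ (48.1).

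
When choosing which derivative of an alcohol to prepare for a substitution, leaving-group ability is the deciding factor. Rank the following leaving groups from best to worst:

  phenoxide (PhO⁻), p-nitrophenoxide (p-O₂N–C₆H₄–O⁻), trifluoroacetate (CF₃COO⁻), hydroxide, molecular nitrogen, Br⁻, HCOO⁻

The more stable X⁻ (or X) is on its own — i.e. the weaker a base it is — the better a leaving group it makes.
molecular nitrogen: no meaningful conjugate acid; N₂ departs as an exceptionally stable neutral molecule
Br⁻: pKₐ(HBr) ≈ -9
trifluoroacetate (CF₃COO⁻): pKₐ(CF₃COOH) ≈ 0.2
HCOO⁻: pKₐ(HCOOH) ≈ 3.8
p-nitrophenoxide (p-O₂N–C₆H₄–O⁻): pKₐ(p-nitrophenol) ≈ 7.2
phenoxide (PhO⁻): pKₐ(C₆H₅OH (phenol)) ≈ 10
hydroxide: pKₐ(H₂O) ≈ 15.7

molecular nitrogen > Br⁻ > trifluoroacetate (CF₃COO⁻) > HCOO⁻ > p-nitrophenoxide (p-O₂N–C₆H₄–O⁻) > phenoxide (PhO⁻) > hydroxide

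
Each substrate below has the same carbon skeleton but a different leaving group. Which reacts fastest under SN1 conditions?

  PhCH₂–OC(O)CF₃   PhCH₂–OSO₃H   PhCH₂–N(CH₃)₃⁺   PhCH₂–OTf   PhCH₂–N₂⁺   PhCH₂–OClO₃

PhCH₂–N₂⁺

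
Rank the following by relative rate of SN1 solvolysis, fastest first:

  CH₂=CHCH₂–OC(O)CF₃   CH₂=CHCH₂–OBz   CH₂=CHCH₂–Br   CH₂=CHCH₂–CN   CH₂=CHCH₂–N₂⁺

The skeletons are identical, so relative rate is governed entirely by leaving-group ability.
Rank by basicity of the departing species: weakest base leaves most easily.
CH₂=CHCH₂–N₂⁺ loses N₂: no meaningful conjugate acid; N₂ departs as an exceptionally stable neutral molecule
CH₂=CHCH₂–Br loses Br⁻: pKₐ(HBr) ≈ -9
CH₂=CHCH₂–OC(O)CF₃ loses CF₃COO⁻: pKₐ(CF₃COOH) ≈ 0.2
CH₂=CHCH₂–OBz loses PhCOO⁻: pKₐ(C₆H₅COOH) ≈ 4.2
CH₂=CHCH₂–CN loses CN⁻: pKₐ(HCN) ≈ 9.2

CH₂=CHCH₂–N₂⁺ > CH₂=CHCH₂–Br > CH₂=CHCH₂–OC(O)CF₃ > CH₂=CHCH₂–OBz > CH₂=CHCH₂–CN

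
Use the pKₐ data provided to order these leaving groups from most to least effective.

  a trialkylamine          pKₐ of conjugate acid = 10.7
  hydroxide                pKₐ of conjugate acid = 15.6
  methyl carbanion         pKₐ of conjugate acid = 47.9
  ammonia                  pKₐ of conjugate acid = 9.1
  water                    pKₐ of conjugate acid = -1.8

Lower conjugate-acid pKₐ ⇒ weaker base ⇒ better leaving group.
Sorting by the given values: water (-1.8), ammonia (9.1), a trialkylamine (10.7), hydroxide (15.6), methyl carbanion (47.9).

water > ammonia > a trialkylamine > hydroxide > methyl carbanion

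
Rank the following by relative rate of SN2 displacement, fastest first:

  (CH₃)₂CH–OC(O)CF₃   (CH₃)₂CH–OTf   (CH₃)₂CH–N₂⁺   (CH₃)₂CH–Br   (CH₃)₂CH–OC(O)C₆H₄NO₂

(CH₃)₂CH–N₂⁺ > (CH₃)₂CH–OTf > (CH₃)₂CH–Br > (CH₃)₂CH–OC(O)CF₃ > (CH₃)₂CH–OC(O)C₆H₄NO₂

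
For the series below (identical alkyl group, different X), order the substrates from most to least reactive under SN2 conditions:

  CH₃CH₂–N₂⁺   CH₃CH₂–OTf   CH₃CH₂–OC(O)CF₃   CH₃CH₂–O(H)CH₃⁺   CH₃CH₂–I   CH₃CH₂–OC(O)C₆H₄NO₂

CH₃CH₂–N₂⁺ > CH₃CH₂–OTf > CH₃CH₂–I > CH₃CH₂–O(H)CH₃⁺ > CH₃CH₂–OC(O)CF₃ > CH₃CH₂–OC(O)C₆H₄NO₂

Same R in every case — rank the leaving groups.
Rank by basicity of the departing species: weakest base leaves most easily.
CH₃CH₂–N₂⁺ loses N₂: no meaningful conjugate acid; N₂ departs as an exceptionally stable neutral molecule
CH₃CH₂–OTf loses OTf⁻: pKₐ(CF₃SO₃H (triflic acid)) ≈ -14
CH₃CH₂–I loses I⁻: pKₐ(HI) ≈ -10
CH₃CH₂–O(H)CH₃⁺ loses R'OH: pKₐ(R'OH₂⁺) ≈ -2.4
CH₃CH₂–OC(O)CF₃ loses CF₃COO⁻: pKₐ(CF₃COOH) ≈ 0.2
CH₃CH₂–OC(O)C₆H₄NO₂ loses p-O₂N–C₆H₄–COO⁻: pKₐ(p-nitrobenzoic acid) ≈ 3.4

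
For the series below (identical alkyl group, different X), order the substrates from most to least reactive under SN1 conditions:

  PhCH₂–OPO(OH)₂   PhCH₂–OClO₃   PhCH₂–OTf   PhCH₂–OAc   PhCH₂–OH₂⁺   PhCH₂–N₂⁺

PhCH₂–N₂⁺ > PhCH₂–OTf > PhCH₂–OClO₃ > PhCH₂–OH₂⁺ > PhCH₂–OPO(OH)₂ > PhCH₂–OAc

The skeletons are identical, so relative rate is governed entirely by leaving-group ability.
Leaving-group ability tracks the stability of the departed species; conjugate-acid pKₐ is the usual yardstick (lower pKₐ → better LG).
PhCH₂–N₂⁺ loses N₂: no meaningful conjugate acid; N₂ departs as an exceptionally stable neutral molecule
PhCH₂–OTf loses OTf⁻: pKₐ(CF₃SO₃H (triflic acid)) ≈ -14
PhCH₂–OClO₃ loses ClO₄⁻: pKₐ(HClO₄) ≈ -10
PhCH₂–OH₂⁺ loses H₂O: pKₐ(H₃O⁺) ≈ -1.7
PhCH₂–OPO(OH)₂ loses H₂PO₄⁻: pKₐ(H₃PO₄) ≈ 2.1
PhCH₂–OAc loses AcO⁻: pKₐ(CH₃COOH) ≈ 4.8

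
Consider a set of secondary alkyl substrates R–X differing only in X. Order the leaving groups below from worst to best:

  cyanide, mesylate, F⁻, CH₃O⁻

CH₃O⁻ < cyanide < F⁻ < mesylate

mesylate: pKₐ(CH₃SO₃H (MsOH)) ≈ -1.9
F⁻: pKₐ(HF) ≈ 3.2
cyanide: pKₐ(HCN) ≈ 9.2
CH₃O⁻: pKₐ(CH₃OH) ≈ 15.5
Reversing gives the worst-to-best order requested.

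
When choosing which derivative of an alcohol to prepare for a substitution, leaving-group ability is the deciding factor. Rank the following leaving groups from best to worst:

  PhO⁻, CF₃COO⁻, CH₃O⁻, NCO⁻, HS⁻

CF₃COO⁻ > NCO⁻ > HS⁻ > PhO⁻ > CH₃O⁻

A good leaving group is a weak base: the lower the pKₐ of its conjugate acid, the more readily it departs.
CF₃COO⁻: pKₐ(CF₃COOH) ≈ 0.2
NCO⁻: pKₐ(HOCN) ≈ 3.5
HS⁻: pKₐ(H₂S) ≈ 7
PhO⁻: pKₐ(C₆H₅OH (phenol)) ≈ 10
CH₃O⁻: pKₐ(CH₃OH) ≈ 15.5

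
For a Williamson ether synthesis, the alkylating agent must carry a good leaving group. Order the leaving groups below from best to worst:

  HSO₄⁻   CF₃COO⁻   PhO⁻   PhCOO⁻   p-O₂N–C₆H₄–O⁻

Rank by basicity of the departing species: weakest base leaves most easily.
HSO₄⁻: pKₐ(H₂SO₄) ≈ -3 — conjugate base of a strong mineral acid
CF₃COO⁻: pKₐ(CF₃COOH) ≈ 0.2 — strongly electron-withdrawing CF₃ stabilises the carboxylate
PhCOO⁻: pKₐ(C₆H₅COOH) ≈ 4.2 — aryl carboxylate
p-O₂N–C₆H₄–O⁻: pKₐ(p-nitrophenol) ≈ 7.2
PhO⁻: pKₐ(C₆H₅OH (phenol)) ≈ 10

HSO₄⁻ > CF₃COO⁻ > PhCOO⁻ > p-O₂N–C₆H₄–O⁻ > PhO⁻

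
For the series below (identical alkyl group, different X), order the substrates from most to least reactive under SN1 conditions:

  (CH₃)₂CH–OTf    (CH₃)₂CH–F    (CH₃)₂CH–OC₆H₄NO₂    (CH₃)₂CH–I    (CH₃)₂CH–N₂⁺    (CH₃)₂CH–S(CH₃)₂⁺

Identical carbon frameworks mean the comparison reduces to leaving-group quality.
Leaving-group ability tracks the stability of the departed species; conjugate-acid pKₐ is the usual yardstick (lower pKₐ → better LG).
(CH₃)₂CH–N₂⁺ loses N₂: no meaningful conjugate acid; N₂ departs as an exceptionally stable neutral molecule
(CH₃)₂CH–OTf loses OTf⁻: pKₐ(CF₃SO₃H (triflic acid)) ≈ -14
(CH₃)₂CH–I loses I⁻: pKₐ(HI) ≈ -10
(CH₃)₂CH–S(CH₃)₂⁺ loses SR'₂: pKₐ(R'₂SH⁺) ≈ -7
(CH₃)₂CH–F loses F⁻: pKₐ(HF) ≈ 3.2
(CH₃)₂CH–OC₆H₄NO₂ loses p-O₂N–C₆H₄–O⁻: pKₐ(p-nitrophenol) ≈ 7.2

(CH₃)₂CH–N₂⁺ > (CH₃)₂CH–OTf > (CH₃)₂CH–I > (CH₃)₂CH–S(CH₃)₂⁺ > (CH₃)₂CH–F > (CH₃)₂CH–OC₆H₄NO₂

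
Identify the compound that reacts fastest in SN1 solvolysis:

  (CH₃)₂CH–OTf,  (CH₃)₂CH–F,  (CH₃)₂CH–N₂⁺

Identical carbon frameworks mean the comparison reduces to leaving-group quality.
Leaving-group ability tracks the stability of the departed species; conjugate-acid pKₐ is the usual yardstick (lower pKₐ → better LG).
(CH₃)₂CH–N₂⁺ loses N₂: no meaningful conjugate acid; N₂ departs as an exceptionally stable neutral molecule
(CH₃)₂CH–OTf loses OTf⁻: pKₐ(CF₃SO₃H (triflic acid)) ≈ -14
(CH₃)₂CH–F loses F⁻: pKₐ(HF) ≈ 3.2

(CH₃)₂CH–N₂⁺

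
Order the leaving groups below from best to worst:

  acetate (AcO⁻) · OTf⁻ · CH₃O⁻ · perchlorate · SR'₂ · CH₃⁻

OTf⁻ > perchlorate > SR'₂ > acetate (AcO⁻) > CH₃O⁻ > CH₃⁻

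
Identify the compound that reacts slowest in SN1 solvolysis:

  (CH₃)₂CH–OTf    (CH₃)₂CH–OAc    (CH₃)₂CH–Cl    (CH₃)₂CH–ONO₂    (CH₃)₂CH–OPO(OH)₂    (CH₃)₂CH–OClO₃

(CH₃)₂CH–OAc

Same R in every case — rank the leaving groups.
The more stable X⁻ (or X) is on its own — i.e. the weaker a base it is — the better a leaving group it makes.
(CH₃)₂CH–OTf loses OTf⁻: pKₐ(CF₃SO₃H (triflic acid)) ≈ -14
(CH₃)₂CH–OClO₃ loses ClO₄⁻: pKₐ(HClO₄) ≈ -10
(CH₃)₂CH–Cl loses Cl⁻: pKₐ(HCl) ≈ -7
(CH₃)₂CH–ONO₂ loses NO₃⁻: pKₐ(HNO₃) ≈ -1.3
(CH₃)₂CH–OPO(OH)₂ loses H₂PO₄⁻: pKₐ(H₃PO₄) ≈ 2.1
(CH₃)₂CH–OAc loses AcO⁻: pKₐ(CH₃COOH) ≈ 4.8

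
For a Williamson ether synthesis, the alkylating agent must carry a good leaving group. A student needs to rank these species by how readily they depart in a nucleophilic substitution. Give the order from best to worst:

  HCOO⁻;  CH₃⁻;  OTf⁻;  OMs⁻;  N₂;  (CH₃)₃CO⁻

N₂ > OTf⁻ > OMs⁻ > HCOO⁻ > (CH₃)₃CO⁻ > CH₃⁻

Leaving-group ability tracks the stability of the departed species; conjugate-acid pKₐ is the usual yardstick (lower pKₐ → better LG).
N₂: no meaningful conjugate acid; N₂ departs as an exceptionally stable neutral molecule
OTf⁻: pKₐ(CF₃SO₃H (triflic acid)) ≈ -14
OMs⁻: pKₐ(CH₃SO₃H (MsOH)) ≈ -1.9
HCOO⁻: pKₐ(HCOOH) ≈ 3.8
(CH₃)₃CO⁻: pKₐ(t-BuOH) ≈ 18
CH₃⁻: pKₐ(CH₄) ≈ 48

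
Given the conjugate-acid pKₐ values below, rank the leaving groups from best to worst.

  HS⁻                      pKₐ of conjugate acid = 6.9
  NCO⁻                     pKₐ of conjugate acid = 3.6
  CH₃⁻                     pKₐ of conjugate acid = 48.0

NCO⁻ > HS⁻ > CH₃⁻

Lower conjugate-acid pKₐ ⇒ weaker base ⇒ better leaving group.
Sorting by the given values: NCO⁻ (3.6), HS⁻ (6.9), CH₃⁻ (48.0).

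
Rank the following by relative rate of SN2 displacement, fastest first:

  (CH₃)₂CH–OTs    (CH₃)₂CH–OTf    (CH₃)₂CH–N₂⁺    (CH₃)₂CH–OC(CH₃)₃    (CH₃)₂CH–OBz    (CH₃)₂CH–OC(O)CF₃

Same R in every case — rank the leaving groups.
The more stable X⁻ (or X) is on its own — i.e. the weaker a base it is — the better a leaving group it makes.
(CH₃)₂CH–N₂⁺ loses N₂: no meaningful conjugate acid; N₂ departs as an exceptionally stable neutral molecule
(CH₃)₂CH–OTf loses OTf⁻: pKₐ(CF₃SO₃H (triflic acid)) ≈ -14
(CH₃)₂CH–OTs loses OTs⁻: pKₐ(p-CH₃C₆H₄SO₃H (TsOH)) ≈ -2.8
(CH₃)₂CH–OC(O)CF₃ loses CF₃COO⁻: pKₐ(CF₃COOH) ≈ 0.2
(CH₃)₂CH–OBz loses PhCOO⁻: pKₐ(C₆H₅COOH) ≈ 4.2
(CH₃)₂CH–OC(CH₃)₃ loses (CH₃)₃CO⁻: pKₐ(t-BuOH) ≈ 18

(CH₃)₂CH–N₂⁺ > (CH₃)₂CH–OTf > (CH₃)₂CH–OTs > (CH₃)₂CH–OC(O)CF₃ > (CH₃)₂CH–OBz > (CH₃)₂CH–OC(CH₃)₃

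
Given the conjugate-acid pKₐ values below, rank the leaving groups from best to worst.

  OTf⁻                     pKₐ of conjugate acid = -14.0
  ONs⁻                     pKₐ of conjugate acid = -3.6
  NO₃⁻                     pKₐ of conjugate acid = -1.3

Lower conjugate-acid pKₐ ⇒ weaker base ⇒ better leaving group.
Sorting by the given values: OTf⁻ (-14.0), ONs⁻ (-3.6), NO₃⁻ (-1.3).

OTf⁻ > ONs⁻ > NO₃⁻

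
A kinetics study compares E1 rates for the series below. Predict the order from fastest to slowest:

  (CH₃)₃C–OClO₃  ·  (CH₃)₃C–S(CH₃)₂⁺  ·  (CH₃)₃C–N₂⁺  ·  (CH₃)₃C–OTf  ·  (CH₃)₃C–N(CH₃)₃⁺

(CH₃)₃C–N₂⁺ > (CH₃)₃C–OTf > (CH₃)₃C–OClO₃ > (CH₃)₃C–S(CH₃)₂⁺ > (CH₃)₃C–N(CH₃)₃⁺

Same R in every case — rank the leaving groups.
Leaving-group ability tracks the stability of the departed species; conjugate-acid pKₐ is the usual yardstick (lower pKₐ → better LG).
(CH₃)₃C–N₂⁺ loses N₂: no meaningful conjugate acid; N₂ departs as an exceptionally stable neutral molecule
(CH₃)₃C–OTf loses OTf⁻: pKₐ(CF₃SO₃H (triflic acid)) ≈ -14
(CH₃)₃C–OClO₃ loses ClO₄⁻: pKₐ(HClO₄) ≈ -10
(CH₃)₃C–S(CH₃)₂⁺ loses SR'₂: pKₐ(R'₂SH⁺) ≈ -7
(CH₃)₃C–N(CH₃)₃⁺ loses NR'₃: pKₐ(R'₃NH⁺) ≈ 10.7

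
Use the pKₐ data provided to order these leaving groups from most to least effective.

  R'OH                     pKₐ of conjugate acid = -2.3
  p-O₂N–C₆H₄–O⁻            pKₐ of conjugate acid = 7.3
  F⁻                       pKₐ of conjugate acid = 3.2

R'OH > F⁻ > p-O₂N–C₆H₄–O⁻

Lower conjugate-acid pKₐ ⇒ weaker base ⇒ better leaving group.
Sorting by the given values: R'OH (-2.3), F⁻ (3.2), p-O₂N–C₆H₄–O⁻ (7.3).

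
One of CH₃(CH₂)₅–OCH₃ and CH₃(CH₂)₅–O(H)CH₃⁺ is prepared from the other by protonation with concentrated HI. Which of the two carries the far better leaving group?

CH₃(CH₂)₅–O(H)CH₃⁺

From CH₃(CH₂)₅–OCH₃ the departing group would be CH₃O⁻ (pKₐ(CH₃OH) ≈ 15.5). Strong base; alkoxides do not leave unassisted.
From CH₃(CH₂)₅–O(H)CH₃⁺ the leaving group is R'OH (pKₐ(R'OH₂⁺) ≈ -2.4). Neutral; leaves from a protonated ether (an oxonium ion, R–O(H)R'⁺).
Protonation with concentrated HI works by allowing neutral methanol, rather than methoxide, to depart, making CH₃(CH₂)₅–O(H)CH₃⁺ enormously more reactive.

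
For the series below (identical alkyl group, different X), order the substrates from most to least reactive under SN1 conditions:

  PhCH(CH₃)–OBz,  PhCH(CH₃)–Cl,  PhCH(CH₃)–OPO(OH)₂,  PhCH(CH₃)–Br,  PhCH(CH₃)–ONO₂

PhCH(CH₃)–Br > PhCH(CH₃)–Cl > PhCH(CH₃)–ONO₂ > PhCH(CH₃)–OPO(OH)₂ > PhCH(CH₃)–OBz

Same R in every case — rank the leaving groups.
The more stable X⁻ (or X) is on its own — i.e. the weaker a base it is — the better a leaving group it makes.
PhCH(CH₃)–Br loses Br⁻: pKₐ(HBr) ≈ -9
PhCH(CH₃)–Cl loses Cl⁻: pKₐ(HCl) ≈ -7
PhCH(CH₃)–ONO₂ loses NO₃⁻: pKₐ(HNO₃) ≈ -1.3
PhCH(CH₃)–OPO(OH)₂ loses H₂PO₄⁻: pKₐ(H₃PO₄) ≈ 2.1
PhCH(CH₃)–OBz loses PhCOO⁻: pKₐ(C₆H₅COOH) ≈ 4.2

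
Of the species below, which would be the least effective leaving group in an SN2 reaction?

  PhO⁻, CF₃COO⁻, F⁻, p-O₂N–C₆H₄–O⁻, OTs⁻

PhO⁻

A good leaving group is a weak base: the lower the pKₐ of its conjugate acid, the more readily it departs.
OTs⁻: pKₐ(p-CH₃C₆H₄SO₃H (TsOH)) ≈ -2.8
CF₃COO⁻: pKₐ(CF₃COOH) ≈ 0.2
F⁻: pKₐ(HF) ≈ 3.2
p-O₂N–C₆H₄–O⁻: pKₐ(p-nitrophenol) ≈ 7.2
PhO⁻: pKₐ(C₆H₅OH (phenol)) ≈ 10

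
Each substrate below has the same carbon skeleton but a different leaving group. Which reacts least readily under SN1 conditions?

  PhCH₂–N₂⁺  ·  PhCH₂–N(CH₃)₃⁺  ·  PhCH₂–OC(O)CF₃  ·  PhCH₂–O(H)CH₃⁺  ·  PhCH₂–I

Same R in every case — rank the leaving groups.
The more stable X⁻ (or X) is on its own — i.e. the weaker a base it is — the better a leaving group it makes.
PhCH₂–N₂⁺ loses N₂: no meaningful conjugate acid; N₂ departs as an exceptionally stable neutral molecule
PhCH₂–I loses I⁻: pKₐ(HI) ≈ -10
PhCH₂–O(H)CH₃⁺ loses R'OH: pKₐ(R'OH₂⁺) ≈ -2.4
PhCH₂–OC(O)CF₃ loses CF₃COO⁻: pKₐ(CF₃COOH) ≈ 0.2
PhCH₂–N(CH₃)₃⁺ loses NR'₃: pKₐ(R'₃NH⁺) ≈ 10.7

PhCH₂–N(CH₃)₃⁺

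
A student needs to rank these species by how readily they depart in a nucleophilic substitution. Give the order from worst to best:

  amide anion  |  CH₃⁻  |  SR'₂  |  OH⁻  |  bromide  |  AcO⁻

CH₃⁻ < amide anion < OH⁻ < AcO⁻ < SR'₂ < bromide

bromide: pKₐ(HBr) ≈ -9
SR'₂: pKₐ(R'₂SH⁺) ≈ -7 — neutral; leaves from a sulfonium salt (R–SR'₂⁺)
AcO⁻: pKₐ(CH₃COOH) ≈ 4.8 — resonance-stabilised but still a weak base
OH⁻: pKₐ(H₂O) ≈ 15.7
amide anion: pKₐ(NH₃) ≈ 38 — extremely strong base; never a leaving group
CH₃⁻: pKₐ(CH₄) ≈ 48 — unstabilised carbanion; the worst conceivable leaving group
Listed from poorest to best leaving group as asked.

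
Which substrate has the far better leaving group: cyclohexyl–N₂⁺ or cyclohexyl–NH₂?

From cyclohexyl–NH₂ the departing group would be NH₂⁻ (pKₐ(NH₃) ≈ 38). Extremely strong base; never a leaving group.
From cyclohexyl–N₂⁺ the leaving group is N₂ (no meaningful conjugate acid; N₂ departs as an exceptionally stable neutral molecule).
(In practice cyclohexyl–N₂⁺ is made from cyclohexyl–NH₂ by diazotisation (NaNO₂ / HCl, 0 °C), generating a diazonium salt that expels N₂.)

cyclohexyl–N₂⁺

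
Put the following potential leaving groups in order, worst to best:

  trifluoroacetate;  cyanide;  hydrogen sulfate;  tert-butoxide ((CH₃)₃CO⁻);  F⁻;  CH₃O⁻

tert-butoxide ((CH₃)₃CO⁻) < CH₃O⁻ < cyanide < F⁻ < trifluoroacetate < hydrogen sulfate

The more stable X⁻ (or X) is on its own — i.e. the weaker a base it is — the better a leaving group it makes.
hydrogen sulfate: pKₐ(H₂SO₄) ≈ -3
trifluoroacetate: pKₐ(CF₃COOH) ≈ 0.2
F⁻: pKₐ(HF) ≈ 3.2
cyanide: pKₐ(HCN) ≈ 9.2
CH₃O⁻: pKₐ(CH₃OH) ≈ 15.5
tert-butoxide ((CH₃)₃CO⁻): pKₐ(t-BuOH) ≈ 18
Listed from poorest to best leaving group as asked.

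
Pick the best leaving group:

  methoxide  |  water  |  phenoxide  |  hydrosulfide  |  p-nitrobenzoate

A good leaving group is a weak base: the lower the pKₐ of its conjugate acid, the more readily it departs.
water: pKₐ(H₃O⁺) ≈ -1.7
p-nitrobenzoate: pKₐ(p-nitrobenzoic acid) ≈ 3.4
hydrosulfide: pKₐ(H₂S) ≈ 7
phenoxide: pKₐ(C₆H₅OH (phenol)) ≈ 10
methoxide: pKₐ(CH₃OH) ≈ 15.5

water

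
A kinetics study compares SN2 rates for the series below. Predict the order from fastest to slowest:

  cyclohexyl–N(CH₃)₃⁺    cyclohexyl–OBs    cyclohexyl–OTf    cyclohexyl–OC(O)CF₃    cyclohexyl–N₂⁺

cyclohexyl–N₂⁺ > cyclohexyl–OTf > cyclohexyl–OBs > cyclohexyl–OC(O)CF₃ > cyclohexyl–N(CH₃)₃⁺

Same R in every case — rank the leaving groups.
Rank by basicity of the departing species: weakest base leaves most easily.
cyclohexyl–N₂⁺ loses N₂: no meaningful conjugate acid; N₂ departs as an exceptionally stable neutral molecule
cyclohexyl–OTf loses OTf⁻: pKₐ(CF₃SO₃H (triflic acid)) ≈ -14
cyclohexyl–OBs loses OBs⁻: pKₐ(p-BrC₆H₄SO₃H) ≈ -2.8
cyclohexyl–OC(O)CF₃ loses CF₃COO⁻: pKₐ(CF₃COOH) ≈ 0.2
cyclohexyl–N(CH₃)₃⁺ loses NR'₃: pKₐ(R'₃NH⁺) ≈ 10.7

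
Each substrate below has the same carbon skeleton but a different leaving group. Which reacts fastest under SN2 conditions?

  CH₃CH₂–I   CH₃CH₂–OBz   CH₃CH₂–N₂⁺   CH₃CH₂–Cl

CH₃CH₂–N₂⁺

The skeletons are identical, so relative rate is governed entirely by leaving-group ability.
The more stable X⁻ (or X) is on its own — i.e. the weaker a base it is — the better a leaving group it makes.
CH₃CH₂–N₂⁺ loses N₂: no meaningful conjugate acid; N₂ departs as an exceptionally stable neutral molecule
CH₃CH₂–I loses I⁻: pKₐ(HI) ≈ -10
CH₃CH₂–Cl loses Cl⁻: pKₐ(HCl) ≈ -7
CH₃CH₂–OBz loses PhCOO⁻: pKₐ(C₆H₅COOH) ≈ 4.2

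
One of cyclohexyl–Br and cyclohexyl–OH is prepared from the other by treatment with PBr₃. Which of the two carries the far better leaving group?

From cyclohexyl–OH the departing group would be OH⁻ (pKₐ(H₂O) ≈ 15.7). Strong base; essentially never leaves without prior activation.
From cyclohexyl–Br the leaving group is Br⁻ (pKₐ(HBr) ≈ -9). Weak base; good leaving group.
Treatment with PBr₃ works by replacing the hydroxyl with bromide, making cyclohexyl–Br enormously more reactive.

cyclohexyl–Br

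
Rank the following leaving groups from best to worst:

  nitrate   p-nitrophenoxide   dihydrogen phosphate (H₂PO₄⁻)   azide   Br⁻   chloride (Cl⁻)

Br⁻ > chloride (Cl⁻) > nitrate > dihydrogen phosphate (H₂PO₄⁻) > azide > p-nitrophenoxide

Br⁻: pKₐ(HBr) ≈ -9
chloride (Cl⁻): pKₐ(HCl) ≈ -7
nitrate: pKₐ(HNO₃) ≈ -1.3
dihydrogen phosphate (H₂PO₄⁻): pKₐ(H₃PO₄) ≈ 2.1
azide: pKₐ(HN₃) ≈ 4.7
p-nitrophenoxide: pKₐ(p-nitrophenol) ≈ 7.2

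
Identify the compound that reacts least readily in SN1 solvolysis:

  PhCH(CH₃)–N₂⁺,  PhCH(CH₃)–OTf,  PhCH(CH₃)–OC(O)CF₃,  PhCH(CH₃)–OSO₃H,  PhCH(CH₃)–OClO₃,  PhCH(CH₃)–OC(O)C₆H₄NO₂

PhCH(CH₃)–OC(O)C₆H₄NO₂

Same R in every case — rank the leaving groups.
A good leaving group is a weak base: the lower the pKₐ of its conjugate acid, the more readily it departs.
PhCH(CH₃)–N₂⁺ loses N₂: no meaningful conjugate acid; N₂ departs as an exceptionally stable neutral molecule
PhCH(CH₃)–OTf loses OTf⁻: pKₐ(CF₃SO₃H (triflic acid)) ≈ -14
PhCH(CH₃)–OClO₃ loses ClO₄⁻: pKₐ(HClO₄) ≈ -10
PhCH(CH₃)–OSO₃H loses HSO₄⁻: pKₐ(H₂SO₄) ≈ -3
PhCH(CH₃)–OC(O)CF₃ loses CF₃COO⁻: pKₐ(CF₃COOH) ≈ 0.2
PhCH(CH₃)–OC(O)C₆H₄NO₂ loses p-O₂N–C₆H₄–COO⁻: pKₐ(p-nitrobenzoic acid) ≈ 3.4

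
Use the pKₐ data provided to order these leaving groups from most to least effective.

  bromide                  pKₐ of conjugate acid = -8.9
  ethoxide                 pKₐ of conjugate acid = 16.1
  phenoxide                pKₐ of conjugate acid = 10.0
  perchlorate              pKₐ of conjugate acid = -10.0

perchlorate > bromide > phenoxide > ethoxide

Lower conjugate-acid pKₐ ⇒ weaker base ⇒ better leaving group.
Sorting by the given values: perchlorate (-10.0), bromide (-8.9), phenoxide (10.0), ethoxide (16.1).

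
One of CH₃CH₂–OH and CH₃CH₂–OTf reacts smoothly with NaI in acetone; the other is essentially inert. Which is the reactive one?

From CH₃CH₂–OH the departing group would be OH⁻ (pKₐ(H₂O) ≈ 15.7). Strong base; essentially never leaves without prior activation.
From CH₃CH₂–OTf the leaving group is OTf⁻ (pKₐ(CF₃SO₃H (triflic acid)) ≈ -14). Charge spread over three oxygens and a CF₃ group; the premier leaving group in synthesis.
(In practice CH₃CH₂–OTf is made from CH₃CH₂–OH by treatment with Tf₂O / 2,6-lutidine, converting the hydroxyl into a triflate.)

CH₃CH₂–OTf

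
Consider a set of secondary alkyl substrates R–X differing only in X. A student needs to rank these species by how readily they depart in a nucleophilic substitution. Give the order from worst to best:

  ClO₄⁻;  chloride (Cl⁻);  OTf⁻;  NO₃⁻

NO₃⁻ < chloride (Cl⁻) < ClO₄⁻ < OTf⁻

Rank by basicity of the departing species: weakest base leaves most easily.
OTf⁻: pKₐ(CF₃SO₃H (triflic acid)) ≈ -14
ClO₄⁻: pKₐ(HClO₄) ≈ -10
chloride (Cl⁻): pKₐ(HCl) ≈ -7
NO₃⁻: pKₐ(HNO₃) ≈ -1.3
Listed from poorest to best leaving group as asked.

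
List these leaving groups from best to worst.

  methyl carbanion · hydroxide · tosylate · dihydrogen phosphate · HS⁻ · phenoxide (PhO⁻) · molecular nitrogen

molecular nitrogen > tosylate > dihydrogen phosphate > HS⁻ > phenoxide (PhO⁻) > hydroxide > methyl carbanion

molecular nitrogen: no meaningful conjugate acid; N₂ departs as an exceptionally stable neutral molecule
tosylate: pKₐ(p-CH₃C₆H₄SO₃H (TsOH)) ≈ -2.8
dihydrogen phosphate: pKₐ(H₃PO₄) ≈ 2.1
HS⁻: pKₐ(H₂S) ≈ 7
phenoxide (PhO⁻): pKₐ(C₆H₅OH (phenol)) ≈ 10
hydroxide: pKₐ(H₂O) ≈ 15.7
methyl carbanion: pKₐ(CH₄) ≈ 48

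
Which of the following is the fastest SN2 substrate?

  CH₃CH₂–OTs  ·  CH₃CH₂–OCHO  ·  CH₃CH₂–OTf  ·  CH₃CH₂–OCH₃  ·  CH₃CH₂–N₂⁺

Identical carbon frameworks mean the comparison reduces to leaving-group quality.
Leaving-group ability tracks the stability of the departed species; conjugate-acid pKₐ is the usual yardstick (lower pKₐ → better LG).
CH₃CH₂–N₂⁺ loses N₂: no meaningful conjugate acid; N₂ departs as an exceptionally stable neutral molecule
CH₃CH₂–OTf loses OTf⁻: pKₐ(CF₃SO₃H (triflic acid)) ≈ -14
CH₃CH₂–OTs loses OTs⁻: pKₐ(p-CH₃C₆H₄SO₃H (TsOH)) ≈ -2.8
CH₃CH₂–OCHO loses HCOO⁻: pKₐ(HCOOH) ≈ 3.8
CH₃CH₂–OCH₃ loses CH₃O⁻: pKₐ(CH₃OH) ≈ 15.5

CH₃CH₂–N₂⁺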